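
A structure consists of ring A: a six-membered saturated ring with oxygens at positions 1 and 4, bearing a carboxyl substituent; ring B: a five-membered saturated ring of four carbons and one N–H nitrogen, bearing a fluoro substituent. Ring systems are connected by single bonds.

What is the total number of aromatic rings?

Ring A has only sp³ atoms, so it is not fully conjugated — not aromatic (1,4-dioxane).
Ring B has only sp³ atoms, so it is not fully conjugated — not aromatic (pyrrolidine).
No ring is aromatic. Total: 0.

0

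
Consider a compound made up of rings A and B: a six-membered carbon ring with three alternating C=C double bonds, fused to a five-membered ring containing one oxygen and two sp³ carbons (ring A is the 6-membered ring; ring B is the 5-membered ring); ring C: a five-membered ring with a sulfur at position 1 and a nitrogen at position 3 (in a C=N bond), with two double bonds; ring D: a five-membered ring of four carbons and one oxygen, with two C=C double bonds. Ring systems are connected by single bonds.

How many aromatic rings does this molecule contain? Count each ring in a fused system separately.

3

Ring A is fully conjugated (every ring atom contributes a p orbital); 3 ring double bonds give 6 π electrons. 6 = 4(1)+2, so ring A is aromatic (benzene ring).
Ring B has two sp³ carbons, so it is not fully conjugated — not aromatic (oxolane ring).
Ring C is planar and fully conjugated; 2 ring double bonds (4 π electrons) plus a heteroatom lone pair (2) give 6 π electrons. 6 = 4(1)+2, so ring C is aromatic (thiazole).
Ring D is fully conjugated (every ring atom contributes a p orbital); 2 ring double bonds (4 π electrons) plus a heteroatom lone pair (2) give 6 π electrons. 6 = 4(1)+2, so ring D is aromatic (furan).
Aromatic: A, C, D. Total: 3.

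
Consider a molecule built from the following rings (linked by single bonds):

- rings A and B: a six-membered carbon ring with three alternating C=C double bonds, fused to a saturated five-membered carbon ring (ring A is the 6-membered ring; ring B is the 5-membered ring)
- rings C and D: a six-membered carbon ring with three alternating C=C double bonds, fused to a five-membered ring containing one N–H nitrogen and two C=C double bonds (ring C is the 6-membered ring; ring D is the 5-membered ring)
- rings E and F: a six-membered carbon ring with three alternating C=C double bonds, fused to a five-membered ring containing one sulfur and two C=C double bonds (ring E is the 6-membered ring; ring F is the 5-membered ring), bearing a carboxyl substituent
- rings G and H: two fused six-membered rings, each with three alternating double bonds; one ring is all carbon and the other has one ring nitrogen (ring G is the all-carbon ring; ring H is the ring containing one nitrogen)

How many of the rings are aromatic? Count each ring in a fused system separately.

7

Ring A is planar and fully conjugated; 3 ring double bonds give 6 π electrons. 6 = 4(1)+2, so ring A is aromatic (benzene ring).
Ring B has three sp³ carbons, so it is not fully conjugated — not aromatic (cyclopentane ring).
Rings C and D form a fused bicyclic system (with one N–H) with 9 sp² atoms and 10 π electrons from ring double bonds plus a heteroatom lone pair. 10 = 4(2)+2, so the system is aromatic and both rings count as aromatic (indole).
Rings E and F form a fused bicyclic system (with one sulfur) with 9 sp² atoms and 10 π electrons from ring double bonds plus a heteroatom lone pair. 10 = 4(2)+2, so the system is aromatic and both rings count as aromatic (benzothiophene).
Rings G and H form a fused bicyclic system (with one nitrogen) with 10 sp² atoms and 10 π electrons from ring double bonds. 10 = 4(2)+2, so the system is aromatic and both rings count as aromatic (quinoline).
Aromatic: A, C, D, E, F, G, H. Total: 7.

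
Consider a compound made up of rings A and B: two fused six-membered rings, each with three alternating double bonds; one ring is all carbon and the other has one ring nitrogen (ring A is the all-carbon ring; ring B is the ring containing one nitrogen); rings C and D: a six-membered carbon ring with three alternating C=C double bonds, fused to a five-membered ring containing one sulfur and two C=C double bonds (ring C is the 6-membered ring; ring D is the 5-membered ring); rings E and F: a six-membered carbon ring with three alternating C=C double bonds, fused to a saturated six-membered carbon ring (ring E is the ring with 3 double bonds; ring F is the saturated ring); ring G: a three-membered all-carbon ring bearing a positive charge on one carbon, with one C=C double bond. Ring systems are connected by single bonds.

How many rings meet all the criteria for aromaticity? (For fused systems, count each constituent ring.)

6

Rings A and B form a fused bicyclic system (with one nitrogen) with 10 sp² atoms and 10 π electrons from ring double bonds. 10 = 4(2)+2, so the system is aromatic and both rings count as aromatic (quinoline).
Rings C and D form a fused bicyclic system (with one sulfur) with 9 sp² atoms and 10 π electrons from ring double bonds plus a heteroatom lone pair. 10 = 4(2)+2, so the system is aromatic and both rings count as aromatic (benzothiophene).
Ring E has a continuous p-orbital overlap around the ring; 3 ring double bonds give 6 π electrons. That satisfies 4n+2 with n=1, so ring E is aromatic (benzene ring).
Ring F has four sp³ carbons, so it is not fully conjugated — not aromatic (cyclohexane ring).
Ring G has a continuous p-orbital overlap around the ring; 1 ring double bond (2 π electrons) plus the carbocation's empty p orbital (0, but keeps the ring conjugated) give 2 π electrons. 2 = 4(0)+2, so ring G is aromatic (cyclopropenyl cation).
Aromatic: A, B, C, D, E, G. Total: 6.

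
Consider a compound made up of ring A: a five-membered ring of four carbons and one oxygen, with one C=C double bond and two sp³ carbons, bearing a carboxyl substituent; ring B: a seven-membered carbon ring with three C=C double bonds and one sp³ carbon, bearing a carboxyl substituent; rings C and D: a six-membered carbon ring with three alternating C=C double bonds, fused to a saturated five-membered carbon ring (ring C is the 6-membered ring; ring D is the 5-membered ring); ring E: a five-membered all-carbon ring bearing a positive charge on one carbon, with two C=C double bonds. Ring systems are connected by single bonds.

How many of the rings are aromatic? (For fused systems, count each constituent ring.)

Ring A has two sp³ carbons, so it is not fully conjugated — not aromatic (2,3-dihydrofuran).
Ring B has one sp³ carbon, so it is not fully conjugated — not aromatic (cycloheptatriene).
Ring C is planar and fully conjugated; 3 ring double bonds give 6 π electrons. That satisfies 4n+2 with n=1, so ring C is aromatic (benzene ring).
Ring D has three sp³ carbons, so it is not fully conjugated — not aromatic (cyclopentane ring).
Ring E has only sp² ring atoms; a planar conformation would have a fully conjugated π system of 4 electrons. But 4 = 4(1), which is 4n not 4n+2, so ring E is not aromatic (cyclopentadienyl cation).
Aromatic: C. Total: 1.

1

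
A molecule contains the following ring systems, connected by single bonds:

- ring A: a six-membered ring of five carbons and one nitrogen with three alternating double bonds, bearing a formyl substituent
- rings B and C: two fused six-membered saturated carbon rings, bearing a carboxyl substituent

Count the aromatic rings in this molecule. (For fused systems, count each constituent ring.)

1

Ring A is fully conjugated (every ring atom contributes a p orbital); 3 ring double bonds give 6 π electrons. 6 = 4(1)+2, so ring A is aromatic (pyridine).
Ring B has only sp³ atoms, so it is not fully conjugated — not aromatic (cyclohexane ring).
Ring C has only sp³ atoms, so it is not fully conjugated — not aromatic (cyclohexane ring).
Aromatic: A. Total: 1.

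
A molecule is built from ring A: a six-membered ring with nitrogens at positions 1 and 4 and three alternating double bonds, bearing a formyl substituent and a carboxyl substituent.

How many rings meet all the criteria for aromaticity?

Ring A is planar and fully conjugated; 3 ring double bonds give 6 π electrons. 6 = 4(1)+2, so ring A is aromatic (pyrazine).

1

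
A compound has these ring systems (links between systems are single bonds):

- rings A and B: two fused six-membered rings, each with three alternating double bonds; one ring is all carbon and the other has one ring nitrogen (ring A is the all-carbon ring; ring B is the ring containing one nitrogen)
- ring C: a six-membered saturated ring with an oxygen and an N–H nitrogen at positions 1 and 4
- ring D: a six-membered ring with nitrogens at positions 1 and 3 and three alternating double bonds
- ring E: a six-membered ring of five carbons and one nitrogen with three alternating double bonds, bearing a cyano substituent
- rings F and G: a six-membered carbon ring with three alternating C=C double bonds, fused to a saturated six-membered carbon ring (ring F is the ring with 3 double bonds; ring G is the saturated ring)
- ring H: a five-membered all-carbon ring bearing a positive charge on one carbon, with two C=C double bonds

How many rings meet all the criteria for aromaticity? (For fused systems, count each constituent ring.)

Rings A and B form a fused bicyclic system (with one nitrogen) with 10 sp² atoms and 10 π electrons from ring double bonds. 10 = 4(2)+2, so the system is aromatic and both rings count as aromatic (quinoline).
Ring C has only sp³ atoms, so it is not fully conjugated — not aromatic (morpholine).
Ring D has a continuous p-orbital overlap around the ring; 3 ring double bonds give 6 π electrons. 6 = 4(1)+2, so ring D is aromatic (pyrimidine).
Ring E has a continuous p-orbital overlap around the ring; 3 ring double bonds give 6 π electrons. Since 6 = 4n+2 (n=1), ring E is aromatic (pyridine).
Ring F is planar and fully conjugated; 3 ring double bonds give 6 π electrons. 6 = 4(1)+2, so ring F is aromatic (benzene ring).
Ring G has four sp³ carbons, so it is not fully conjugated — not aromatic (cyclohexane ring).
Ring H has only sp² ring atoms; a planar conformation would have a fully conjugated π system of 4 electrons. But 4 = 4(1), which is 4n not 4n+2, so ring H is not aromatic (cyclopentadienyl cation).
Aromatic: A, B, D, E, F. Total: 5.

5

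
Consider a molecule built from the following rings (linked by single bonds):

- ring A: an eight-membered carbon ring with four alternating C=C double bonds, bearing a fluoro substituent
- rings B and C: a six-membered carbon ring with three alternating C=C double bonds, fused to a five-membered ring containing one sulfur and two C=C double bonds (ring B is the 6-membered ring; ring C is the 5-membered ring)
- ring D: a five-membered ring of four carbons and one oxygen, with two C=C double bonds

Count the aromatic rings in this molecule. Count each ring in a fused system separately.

Ring A has only sp² ring atoms; a planar conformation would have a fully conjugated π system of 8 electrons. But 8 = 4(2), which is 4n not 4n+2, so ring A is not aromatic (cyclooctatetraene) — cyclooctatetraene distorts into a non-planar tub to avoid antiaromaticity.
Rings B and C form a fused bicyclic system (with one sulfur) with 9 sp² atoms and 10 π electrons from ring double bonds plus a heteroatom lone pair. 10 = 4(2)+2, so the system is aromatic and both rings count as aromatic (benzothiophene).
Ring D is fully conjugated (every ring atom contributes a p orbital); 2 ring double bonds (4 π electrons) plus a heteroatom lone pair (2) give 6 π electrons. Since 6 = 4n+2 (n=1), ring D is aromatic (furan).
Aromatic: B, C, D. Total: 3.

3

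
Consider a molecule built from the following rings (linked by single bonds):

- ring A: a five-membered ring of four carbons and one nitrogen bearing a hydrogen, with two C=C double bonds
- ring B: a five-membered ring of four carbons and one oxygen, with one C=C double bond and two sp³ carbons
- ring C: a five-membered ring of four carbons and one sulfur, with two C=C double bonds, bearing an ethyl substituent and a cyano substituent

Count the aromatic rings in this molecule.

2

Ring A is planar and fully conjugated; 2 ring double bonds (4 π electrons) plus a heteroatom lone pair (2) give 6 π electrons. 6 = 4(1)+2, so ring A is aromatic (pyrrole).
Ring B has two sp³ carbons, so it is not fully conjugated — not aromatic (2,3-dihydrofuran).
Ring C has a continuous p-orbital overlap around the ring; 2 ring double bonds (4 π electrons) plus a heteroatom lone pair (2) give 6 π electrons. 6 = 4(1)+2, so ring C is aromatic (thiophene).
Aromatic: A, C. Total: 2.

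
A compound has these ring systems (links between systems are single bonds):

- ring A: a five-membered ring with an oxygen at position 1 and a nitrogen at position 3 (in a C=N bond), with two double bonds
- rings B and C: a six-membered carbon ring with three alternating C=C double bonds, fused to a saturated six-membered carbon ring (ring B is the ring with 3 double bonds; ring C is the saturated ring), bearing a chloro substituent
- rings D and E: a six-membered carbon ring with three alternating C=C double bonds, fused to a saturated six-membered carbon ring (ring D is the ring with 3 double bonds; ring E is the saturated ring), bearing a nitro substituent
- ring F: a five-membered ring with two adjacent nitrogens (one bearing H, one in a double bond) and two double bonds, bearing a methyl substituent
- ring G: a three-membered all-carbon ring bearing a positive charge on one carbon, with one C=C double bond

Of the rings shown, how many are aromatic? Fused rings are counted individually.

Ring A is fully conjugated (every ring atom contributes a p orbital); 2 ring double bonds (4 π electrons) plus a heteroatom lone pair (2) give 6 π electrons. That satisfies 4n+2 with n=1, so ring A is aromatic (oxazole).
Ring B is fully conjugated (every ring atom contributes a p orbital); 3 ring double bonds give 6 π electrons. Since 6 = 4n+2 (n=1), ring B is aromatic (benzene ring).
Ring C has four sp³ carbons, so it is not fully conjugated — not aromatic (cyclohexane ring).
Ring D is fully conjugated (every ring atom contributes a p orbital); 3 ring double bonds give 6 π electrons. That satisfies 4n+2 with n=1, so ring D is aromatic (benzene ring).
Ring E has four sp³ carbons, so it is not fully conjugated — not aromatic (cyclohexane ring).
Ring F is planar and fully conjugated; 2 ring double bonds (4 π electrons) plus a heteroatom lone pair (2) give 6 π electrons. Since 6 = 4n+2 (n=1), ring F is aromatic (pyrazole).
Ring G is planar and fully conjugated; 1 ring double bond (2 π electrons) plus the carbocation's empty p orbital (0, but keeps the ring conjugated) give 2 π electrons. Since 2 = 4n+2 (n=0), ring G is aromatic (cyclopropenyl cation).
Aromatic: A, B, D, F, G. Total: 5.

5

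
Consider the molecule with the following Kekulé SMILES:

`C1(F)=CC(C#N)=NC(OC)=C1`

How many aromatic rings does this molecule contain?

The SMILES encodes a six-membered ring of five carbons and one nitrogen with three alternating double bonds.
The 6-membered ring with one nitrogen has a continuous p-orbital overlap around the ring; 3 ring double bonds give 6 π electrons. That satisfies 4n+2 with n=1, so it is aromatic (pyridine).

1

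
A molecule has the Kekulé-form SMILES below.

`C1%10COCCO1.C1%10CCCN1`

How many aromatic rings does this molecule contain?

0

The SMILES encodes a six-membered saturated ring with oxygens at positions 1 and 4; a five-membered saturated ring of four carbons and one N–H nitrogen.
The 6-membered ring with two oxygens (1,4) has only sp³ atoms, so it is not fully conjugated — not aromatic (1,4-dioxane).
The 5-membered ring with one N–H has only sp³ atoms, so it is not fully conjugated — not aromatic (pyrrolidine).
None of the rings are aromatic. Total: 0.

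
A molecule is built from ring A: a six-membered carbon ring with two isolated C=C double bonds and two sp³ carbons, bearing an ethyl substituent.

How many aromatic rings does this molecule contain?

Ring A has two sp³ carbons, so it is not fully conjugated — not aromatic (1,4-cyclohexadiene).

0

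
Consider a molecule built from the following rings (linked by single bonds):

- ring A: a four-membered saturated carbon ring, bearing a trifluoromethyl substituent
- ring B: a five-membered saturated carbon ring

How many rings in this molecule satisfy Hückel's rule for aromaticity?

Ring A has only sp³ atoms, so it is not fully conjugated — not aromatic (cyclobutane).
Ring B has only sp³ atoms, so it is not fully conjugated — not aromatic (cyclopentane).
No ring is aromatic. Total: 0.

0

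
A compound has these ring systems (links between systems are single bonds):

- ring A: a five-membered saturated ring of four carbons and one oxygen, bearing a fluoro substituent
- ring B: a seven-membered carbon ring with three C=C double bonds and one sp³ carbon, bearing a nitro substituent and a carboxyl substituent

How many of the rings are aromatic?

0

Ring A has only sp³ atoms, so it is not fully conjugated — not aromatic (tetrahydrofuran).
Ring B has one sp³ carbon, so it is not fully conjugated — not aromatic (cycloheptatriene).
No ring is aromatic. Total: 0.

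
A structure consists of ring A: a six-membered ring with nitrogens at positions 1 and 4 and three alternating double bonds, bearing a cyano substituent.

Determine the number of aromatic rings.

Ring A is fully conjugated (every ring atom contributes a p orbital); 3 ring double bonds give 6 π electrons. Since 6 = 4n+2 (n=1), ring A is aromatic (pyrazine).

1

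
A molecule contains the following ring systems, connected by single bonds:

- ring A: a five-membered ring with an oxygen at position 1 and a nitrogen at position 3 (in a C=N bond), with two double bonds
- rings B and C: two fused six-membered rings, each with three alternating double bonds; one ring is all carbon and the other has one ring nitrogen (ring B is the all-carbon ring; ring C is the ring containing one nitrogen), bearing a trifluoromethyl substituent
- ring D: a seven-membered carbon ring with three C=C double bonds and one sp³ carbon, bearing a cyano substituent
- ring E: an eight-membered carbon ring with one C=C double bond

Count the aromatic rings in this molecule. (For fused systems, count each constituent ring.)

Ring A is fully conjugated (every ring atom contributes a p orbital); 2 ring double bonds (4 π electrons) plus a heteroatom lone pair (2) give 6 π electrons. Since 6 = 4n+2 (n=1), ring A is aromatic (oxazole).
Rings B and C form a fused bicyclic system (with one nitrogen) with 10 sp² atoms and 10 π electrons from ring double bonds. 10 = 4(2)+2, so the system is aromatic and both rings count as aromatic (quinoline).
Ring D has one sp³ carbon, so it is not fully conjugated — not aromatic (cycloheptatriene).
Ring E has six sp³ carbons, so it is not fully conjugated — not aromatic (cyclooctene).
Aromatic: A, B, C. Total: 3.

3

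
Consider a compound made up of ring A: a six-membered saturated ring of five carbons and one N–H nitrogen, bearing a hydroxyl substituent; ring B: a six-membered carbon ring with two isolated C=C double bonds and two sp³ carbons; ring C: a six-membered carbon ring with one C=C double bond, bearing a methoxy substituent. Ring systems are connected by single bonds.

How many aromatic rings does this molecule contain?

Ring A has only sp³ atoms, so it is not fully conjugated — not aromatic (piperidine).
Ring B has two sp³ carbons, so it is not fully conjugated — not aromatic (1,4-cyclohexadiene).
Ring C has four sp³ carbons, so it is not fully conjugated — not aromatic (cyclohexene).
No ring is aromatic. Total: 0.

0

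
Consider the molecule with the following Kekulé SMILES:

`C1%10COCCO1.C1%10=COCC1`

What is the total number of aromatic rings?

0

The SMILES encodes a six-membered saturated ring with oxygens at positions 1 and 4; a five-membered ring of four carbons and one oxygen, with one C=C double bond and two sp³ carbons.
The 6-membered ring with two oxygens (1,4) has only sp³ atoms, so it is not fully conjugated — not aromatic (1,4-dioxane).
The 5-membered ring with one oxygen has two sp³ carbons, so it is not fully conjugated — not aromatic (2,3-dihydrofuran).
None of the rings are aromatic. Total: 0.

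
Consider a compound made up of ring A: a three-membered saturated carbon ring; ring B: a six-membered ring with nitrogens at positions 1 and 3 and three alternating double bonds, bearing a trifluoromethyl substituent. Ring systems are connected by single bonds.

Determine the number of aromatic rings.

Ring A has only sp³ atoms, so it is not fully conjugated — not aromatic (cyclopropane).
Ring B is planar and fully conjugated; 3 ring double bonds give 6 π electrons. That satisfies 4n+2 with n=1, so ring B is aromatic (pyrimidine).
Aromatic: B. Total: 1.

1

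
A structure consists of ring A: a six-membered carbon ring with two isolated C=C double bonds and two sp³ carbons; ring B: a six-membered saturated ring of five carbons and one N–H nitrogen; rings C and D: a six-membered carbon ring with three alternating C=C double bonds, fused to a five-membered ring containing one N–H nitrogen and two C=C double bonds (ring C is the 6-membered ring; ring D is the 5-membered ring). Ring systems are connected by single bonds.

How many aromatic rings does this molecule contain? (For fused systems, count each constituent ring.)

Ring A has two sp³ carbons, so it is not fully conjugated — not aromatic (1,4-cyclohexadiene).
Ring B has only sp³ atoms, so it is not fully conjugated — not aromatic (piperidine).
Rings C and D form a fused bicyclic system (with one N–H) with 9 sp² atoms and 10 π electrons from ring double bonds plus a heteroatom lone pair. 10 = 4(2)+2, so the system is aromatic and both rings count as aromatic (indole).
Aromatic: C, D. Total: 2.

2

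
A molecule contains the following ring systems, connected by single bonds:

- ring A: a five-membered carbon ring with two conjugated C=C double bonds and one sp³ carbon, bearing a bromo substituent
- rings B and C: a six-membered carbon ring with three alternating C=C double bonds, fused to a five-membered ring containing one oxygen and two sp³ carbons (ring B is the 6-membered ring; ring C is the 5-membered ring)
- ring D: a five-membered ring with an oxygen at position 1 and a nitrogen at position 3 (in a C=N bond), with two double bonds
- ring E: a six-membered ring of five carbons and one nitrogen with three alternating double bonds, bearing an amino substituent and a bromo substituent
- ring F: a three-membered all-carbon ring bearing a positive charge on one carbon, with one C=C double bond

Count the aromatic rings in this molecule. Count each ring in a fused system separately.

Ring A has one sp³ carbon, so it is not fully conjugated — not aromatic (cyclopentadiene).
Ring B has a continuous p-orbital overlap around the ring; 3 ring double bonds give 6 π electrons. 6 = 4(1)+2, so ring B is aromatic (benzene ring).
Ring C has two sp³ carbons, so it is not fully conjugated — not aromatic (oxolane ring).
Ring D is planar and fully conjugated; 2 ring double bonds (4 π electrons) plus a heteroatom lone pair (2) give 6 π electrons. 6 = 4(1)+2, so ring D is aromatic (oxazole).
Ring E has a continuous p-orbital overlap around the ring; 3 ring double bonds give 6 π electrons. 6 = 4(1)+2, so ring E is aromatic (pyridine).
Ring F is fully conjugated (every ring atom contributes a p orbital); 1 ring double bond (2 π electrons) plus the carbocation's empty p orbital (0, but keeps the ring conjugated) give 2 π electrons. That satisfies 4n+2 with n=0, so ring F is aromatic (cyclopropenyl cation).
Aromatic: B, D, E, F. Total: 4.

4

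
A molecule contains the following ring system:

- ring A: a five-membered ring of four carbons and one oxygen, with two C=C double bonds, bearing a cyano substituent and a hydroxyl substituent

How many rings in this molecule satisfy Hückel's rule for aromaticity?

Ring A has a continuous p-orbital overlap around the ring; 2 ring double bonds (4 π electrons) plus a heteroatom lone pair (2) give 6 π electrons. 6 = 4(1)+2, so ring A is aromatic (furan).

1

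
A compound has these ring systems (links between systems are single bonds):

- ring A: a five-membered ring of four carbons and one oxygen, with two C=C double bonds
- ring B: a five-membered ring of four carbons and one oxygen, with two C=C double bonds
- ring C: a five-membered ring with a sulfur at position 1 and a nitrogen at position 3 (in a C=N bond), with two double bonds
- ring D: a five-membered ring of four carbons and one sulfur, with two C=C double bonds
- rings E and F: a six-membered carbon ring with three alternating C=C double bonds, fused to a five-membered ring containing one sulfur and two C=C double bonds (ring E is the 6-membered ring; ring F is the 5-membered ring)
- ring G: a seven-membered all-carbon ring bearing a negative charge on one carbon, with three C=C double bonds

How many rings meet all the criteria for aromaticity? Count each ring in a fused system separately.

6

Ring A is planar and fully conjugated; 2 ring double bonds (4 π electrons) plus a heteroatom lone pair (2) give 6 π electrons. 6 = 4(1)+2, so ring A is aromatic (furan).
Ring B is planar and fully conjugated; 2 ring double bonds (4 π electrons) plus a heteroatom lone pair (2) give 6 π electrons. That satisfies 4n+2 with n=1, so ring B is aromatic (furan).
Ring C is planar and fully conjugated; 2 ring double bonds (4 π electrons) plus a heteroatom lone pair (2) give 6 π electrons. Since 6 = 4n+2 (n=1), ring C is aromatic (thiazole).
Ring D is planar and fully conjugated; 2 ring double bonds (4 π electrons) plus a heteroatom lone pair (2) give 6 π electrons. That satisfies 4n+2 with n=1, so ring D is aromatic (thiophene).
Rings E and F form a fused bicyclic system (with one sulfur) with 9 sp² atoms and 10 π electrons from ring double bonds plus a heteroatom lone pair. 10 = 4(2)+2, so the system is aromatic and both rings count as aromatic (benzothiophene).
Ring G has only sp² ring atoms; a planar conformation would have a fully conjugated π system of 8 electrons. But 8 = 4(2), which is 4n not 4n+2, so ring G is not aromatic (cycloheptatrienyl anion).
Aromatic: A, B, C, D, E, F. Total: 6.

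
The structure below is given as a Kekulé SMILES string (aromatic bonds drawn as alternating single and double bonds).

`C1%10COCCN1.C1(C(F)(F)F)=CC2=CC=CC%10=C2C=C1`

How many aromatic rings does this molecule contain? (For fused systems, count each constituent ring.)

2

The SMILES encodes a six-membered saturated ring with an oxygen and an N–H nitrogen at positions 1 and 4; two fused six-membered carbon rings, each with three alternating C=C double bonds.
The 6-membered ring with one oxygen and one N–H (1,4) has only sp³ atoms, so it is not fully conjugated — not aromatic (morpholine).
The fused 6/6-membered bicyclic is a single π system with 10 sp² atoms and 10 π electrons from ring double bonds. 10 = 4(2)+2, so the system is aromatic and both rings count as aromatic (naphthalene).
2 of the 3 rings are aromatic. Total: 2.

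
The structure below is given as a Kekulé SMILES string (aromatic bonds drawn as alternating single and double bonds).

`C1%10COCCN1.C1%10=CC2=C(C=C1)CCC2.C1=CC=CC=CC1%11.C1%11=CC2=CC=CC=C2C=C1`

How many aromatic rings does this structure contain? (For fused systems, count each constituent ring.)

3

The SMILES encodes a six-membered saturated ring with an oxygen and an N–H nitrogen at positions 1 and 4; a six-membered carbon ring with three alternating C=C double bonds, fused to a saturated five-membered carbon ring; a seven-membered carbon ring with three C=C double bonds and one sp³ carbon; two fused six-membered carbon rings, each with three alternating C=C double bonds.
The 6-membered ring with one oxygen and one N–H (1,4) has only sp³ atoms, so it is not fully conjugated — not aromatic (morpholine).
The 6-membered ring is fully conjugated (every ring atom contributes a p orbital); 3 ring double bonds give 6 π electrons. 6 = 4(1)+2, so it is aromatic (benzene ring).
The 5-membered ring has three sp³ carbons, so it is not fully conjugated — not aromatic (cyclopentane ring).
The 7-membered ring has one sp³ carbon, so it is not fully conjugated — not aromatic (cycloheptatriene).
The fused 6/6-membered bicyclic is a single π system with 10 sp² atoms and 10 π electrons from ring double bonds. 10 = 4(2)+2, so the system is aromatic and both rings count as aromatic (naphthalene).
3 of the 6 rings are aromatic. Total: 3.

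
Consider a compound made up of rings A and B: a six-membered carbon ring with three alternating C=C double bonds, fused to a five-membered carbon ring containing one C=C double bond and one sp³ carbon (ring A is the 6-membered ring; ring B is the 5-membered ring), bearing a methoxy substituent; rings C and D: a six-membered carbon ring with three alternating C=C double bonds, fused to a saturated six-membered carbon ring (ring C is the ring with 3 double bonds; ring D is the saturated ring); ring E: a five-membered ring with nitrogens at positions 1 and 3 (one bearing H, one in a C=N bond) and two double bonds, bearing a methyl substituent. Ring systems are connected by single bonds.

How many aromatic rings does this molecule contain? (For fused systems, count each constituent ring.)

Ring A has a continuous p-orbital overlap around the ring; 3 ring double bonds give 6 π electrons. 6 = 4(1)+2, so ring A is aromatic (benzene ring).
Ring B has one sp³ carbon, so it is not fully conjugated — not aromatic (cyclopentene ring).
Ring C is fully conjugated (every ring atom contributes a p orbital); 3 ring double bonds give 6 π electrons. Since 6 = 4n+2 (n=1), ring C is aromatic (benzene ring).
Ring D has four sp³ carbons, so it is not fully conjugated — not aromatic (cyclohexane ring).
Ring E is fully conjugated (every ring atom contributes a p orbital); 2 ring double bonds (4 π electrons) plus a heteroatom lone pair (2) give 6 π electrons. That satisfies 4n+2 with n=1, so ring E is aromatic (imidazole).
Aromatic: A, C, E. Total: 3.

3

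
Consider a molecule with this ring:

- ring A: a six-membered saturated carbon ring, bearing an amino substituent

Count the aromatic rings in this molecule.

Ring A has only sp³ atoms, so it is not fully conjugated — not aromatic (cyclohexane).

0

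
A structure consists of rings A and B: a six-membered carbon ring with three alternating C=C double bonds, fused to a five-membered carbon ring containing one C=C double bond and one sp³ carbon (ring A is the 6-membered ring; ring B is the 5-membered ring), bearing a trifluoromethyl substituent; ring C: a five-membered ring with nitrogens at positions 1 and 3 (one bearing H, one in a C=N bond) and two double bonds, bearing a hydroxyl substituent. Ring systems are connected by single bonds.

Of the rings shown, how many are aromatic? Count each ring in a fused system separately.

2

Ring A has a continuous p-orbital overlap around the ring; 3 ring double bonds give 6 π electrons. That satisfies 4n+2 with n=1, so ring A is aromatic (benzene ring).
Ring B has one sp³ carbon, so it is not fully conjugated — not aromatic (cyclopentene ring).
Ring C is planar and fully conjugated; 2 ring double bonds (4 π electrons) plus a heteroatom lone pair (2) give 6 π electrons. 6 = 4(1)+2, so ring C is aromatic (imidazole).
Aromatic: A, C. Total: 2.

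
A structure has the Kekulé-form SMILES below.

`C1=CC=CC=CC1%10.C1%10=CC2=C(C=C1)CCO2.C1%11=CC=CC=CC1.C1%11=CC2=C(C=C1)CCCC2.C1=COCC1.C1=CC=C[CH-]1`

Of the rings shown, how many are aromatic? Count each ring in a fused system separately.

The SMILES encodes a seven-membered carbon ring with three C=C double bonds and one sp³ carbon; a six-membered carbon ring with three alternating C=C double bonds, fused to a five-membered ring containing one oxygen and two sp³ carbons; a seven-membered carbon ring with three C=C double bonds and one sp³ carbon; a six-membered carbon ring with three alternating C=C double bonds, fused to a saturated six-membered carbon ring; a five-membered ring of four carbons and one oxygen, with one C=C double bond and two sp³ carbons; a five-membered all-carbon ring bearing a negative charge on one carbon, with two C=C double bonds.
The 7-membered ring has one sp³ carbon, so it is not fully conjugated — not aromatic (cycloheptatriene).
The 6-membered ring is fully conjugated (every ring atom contributes a p orbital); 3 ring double bonds give 6 π electrons. That satisfies 4n+2 with n=1, so it is aromatic (benzene ring).
The 5-membered ring with one oxygen has two sp³ carbons, so it is not fully conjugated — not aromatic (oxolane ring).
The second 7-membered ring has one sp³ carbon, so it is not fully conjugated — not aromatic (cycloheptatriene).
The second 6-membered ring has a continuous p-orbital overlap around the ring; 3 ring double bonds give 6 π electrons. Since 6 = 4n+2 (n=1), it is aromatic (benzene ring).
The third 6-membered ring has four sp³ carbons, so it is not fully conjugated — not aromatic (cyclohexane ring).
The second 5-membered ring with one oxygen has two sp³ carbons, so it is not fully conjugated — not aromatic (2,3-dihydrofuran).
The 5-membered ring has a continuous p-orbital overlap around the ring; 2 ring double bonds (4 π electrons) plus the carbanion lone pair (2) give 6 π electrons. Since 6 = 4n+2 (n=1), it is aromatic (cyclopentadienyl anion).
3 of the 8 rings are aromatic. Total: 3.

3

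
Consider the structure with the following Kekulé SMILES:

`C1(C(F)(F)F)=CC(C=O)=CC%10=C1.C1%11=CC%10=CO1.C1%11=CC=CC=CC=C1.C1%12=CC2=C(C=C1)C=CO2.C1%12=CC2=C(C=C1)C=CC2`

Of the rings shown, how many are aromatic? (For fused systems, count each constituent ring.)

The SMILES encodes a six-membered carbon ring with three alternating C=C double bonds; a five-membered ring of four carbons and one oxygen, with two C=C double bonds; an eight-membered carbon ring with four alternating C=C double bonds; a six-membered carbon ring with three alternating C=C double bonds, fused to a five-membered ring containing one oxygen and two C=C double bonds; a six-membered carbon ring with three alternating C=C double bonds, fused to a five-membered carbon ring containing one C=C double bond and one sp³ carbon.
The 6-membered ring is fully conjugated (every ring atom contributes a p orbital); 3 ring double bonds give 6 π electrons. That satisfies 4n+2 with n=1, so it is aromatic (benzene).
The 5-membered ring with one oxygen is fully conjugated (every ring atom contributes a p orbital); 2 ring double bonds (4 π electrons) plus a heteroatom lone pair (2) give 6 π electrons. 6 = 4(1)+2, so it is aromatic (furan).
The 8-membered ring has only sp² ring atoms; a planar conformation would have a fully conjugated π system of 8 electrons. But 8 = 4(2), which is 4n not 4n+2, so it is not aromatic (cyclooctatetraene) — cyclooctatetraene distorts into a non-planar tub to avoid antiaromaticity.
The fused 6/5-membered bicyclic (with one oxygen) is a single π system with 9 sp² atoms and 10 π electrons from ring double bonds plus a heteroatom lone pair. 10 = 4(2)+2, so the system is aromatic and both rings count as aromatic (benzofuran).
The second 6-membered ring is fully conjugated (every ring atom contributes a p orbital); 3 ring double bonds give 6 π electrons. That satisfies 4n+2 with n=1, so it is aromatic (benzene ring).
The 5-membered ring has one sp³ carbon, so it is not fully conjugated — not aromatic (cyclopentene ring).
5 of the 7 rings are aromatic. Total: 5.

5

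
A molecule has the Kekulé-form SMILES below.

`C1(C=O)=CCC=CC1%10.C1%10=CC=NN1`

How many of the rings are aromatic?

1

The SMILES encodes a six-membered carbon ring with two isolated C=C double bonds and two sp³ carbons; a five-membered ring with two adjacent nitrogens (one bearing H, one in a double bond) and two double bonds.
The 6-membered ring has two sp³ carbons, so it is not fully conjugated — not aromatic (1,4-cyclohexadiene).
The 5-membered ring with two adjacent nitrogens (one N–H, one =N–) is fully conjugated (every ring atom contributes a p orbital); 2 ring double bonds (4 π electrons) plus a heteroatom lone pair (2) give 6 π electrons. 6 = 4(1)+2, so it is aromatic (pyrazole).
1 of the 2 rings is aromatic. Total: 1.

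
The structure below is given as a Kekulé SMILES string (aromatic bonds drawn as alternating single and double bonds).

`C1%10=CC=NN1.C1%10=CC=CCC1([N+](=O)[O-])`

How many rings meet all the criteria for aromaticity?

1

The SMILES encodes a five-membered ring with two adjacent nitrogens (one bearing H, one in a double bond) and two double bonds; a six-membered carbon ring with two conjugated C=C double bonds and two sp³ carbons.
The 5-membered ring with two adjacent nitrogens (one N–H, one =N–) is fully conjugated (every ring atom contributes a p orbital); 2 ring double bonds (4 π electrons) plus a heteroatom lone pair (2) give 6 π electrons. That satisfies 4n+2 with n=1, so it is aromatic (pyrazole).
The 6-membered ring has two sp³ carbons, so it is not fully conjugated — not aromatic (1,3-cyclohexadiene).
1 of the 2 rings is aromatic. Total: 1.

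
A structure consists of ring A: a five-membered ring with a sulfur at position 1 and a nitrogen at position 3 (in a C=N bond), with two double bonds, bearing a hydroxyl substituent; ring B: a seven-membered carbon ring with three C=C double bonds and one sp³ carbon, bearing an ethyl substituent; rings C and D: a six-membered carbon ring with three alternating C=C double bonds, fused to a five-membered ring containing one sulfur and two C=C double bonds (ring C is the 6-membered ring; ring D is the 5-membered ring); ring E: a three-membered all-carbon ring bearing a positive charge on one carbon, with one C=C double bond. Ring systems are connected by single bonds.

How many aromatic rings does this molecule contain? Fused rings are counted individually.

4

Ring A is fully conjugated (every ring atom contributes a p orbital); 2 ring double bonds (4 π electrons) plus a heteroatom lone pair (2) give 6 π electrons. 6 = 4(1)+2, so ring A is aromatic (thiazole).
Ring B has one sp³ carbon, so it is not fully conjugated — not aromatic (cycloheptatriene).
Rings C and D form a fused bicyclic system (with one sulfur) with 9 sp² atoms and 10 π electrons from ring double bonds plus a heteroatom lone pair. 10 = 4(2)+2, so the system is aromatic and both rings count as aromatic (benzothiophene).
Ring E is fully conjugated (every ring atom contributes a p orbital); 1 ring double bond (2 π electrons) plus the carbocation's empty p orbital (0, but keeps the ring conjugated) give 2 π electrons. That satisfies 4n+2 with n=0, so ring E is aromatic (cyclopropenyl cation).
Aromatic: A, C, D, E. Total: 4.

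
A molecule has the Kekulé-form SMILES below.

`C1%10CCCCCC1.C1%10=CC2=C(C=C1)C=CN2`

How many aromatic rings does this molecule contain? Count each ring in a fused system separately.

The SMILES encodes a seven-membered saturated carbon ring; a six-membered carbon ring with three alternating C=C double bonds, fused to a five-membered ring containing one N–H nitrogen and two C=C double bonds.
The 7-membered ring has only sp³ atoms, so it is not fully conjugated — not aromatic (cycloheptane).
The fused 6/5-membered bicyclic (with one N–H) is a single π system with 9 sp² atoms and 10 π electrons from ring double bonds plus a heteroatom lone pair. 10 = 4(2)+2, so the system is aromatic and both rings count as aromatic (indole).
2 of the 3 rings are aromatic. Total: 2.

2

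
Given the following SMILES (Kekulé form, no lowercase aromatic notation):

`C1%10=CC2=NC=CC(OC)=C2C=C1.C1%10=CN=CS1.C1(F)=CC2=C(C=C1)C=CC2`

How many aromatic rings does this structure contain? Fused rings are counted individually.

4

The SMILES encodes two fused six-membered rings, each with three alternating double bonds; one ring is all carbon and the other has one ring nitrogen; a five-membered ring with a sulfur at position 1 and a nitrogen at position 3 (in a C=N bond), with two double bonds; a six-membered carbon ring with three alternating C=C double bonds, fused to a five-membered carbon ring containing one C=C double bond and one sp³ carbon.
The fused 6/6-membered bicyclic (with one nitrogen) is a single π system with 10 sp² atoms and 10 π electrons from ring double bonds. 10 = 4(2)+2, so the system is aromatic and both rings count as aromatic (quinoline).
The 5-membered ring with one sulfur and one =N– is planar and fully conjugated; 2 ring double bonds (4 π electrons) plus a heteroatom lone pair (2) give 6 π electrons. 6 = 4(1)+2, so it is aromatic (thiazole).
The 6-membered ring is planar and fully conjugated; 3 ring double bonds give 6 π electrons. Since 6 = 4n+2 (n=1), it is aromatic (benzene ring).
The 5-membered ring has one sp³ carbon, so it is not fully conjugated — not aromatic (cyclopentene ring).
4 of the 5 rings are aromatic. Total: 4.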